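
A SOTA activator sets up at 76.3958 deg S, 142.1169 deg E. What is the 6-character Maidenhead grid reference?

Add 180° to longitude and 90° to latitude: 322.1169, 13.6042.
Field: lon ⌊322.1169/20⌋ = 16 → Q; lat ⌊13.6042/10⌋ = 1 → B.
Square: lon ⌊2.1169/2⌋ = 1; lat ⌊3.6042/1⌋ = 3.
Subsquare: lon ⌊0.1169/0.0833333⌋ = 1 → b; lat ⌊0.6042/0.0416667⌋ = 14 → o.

QB13bo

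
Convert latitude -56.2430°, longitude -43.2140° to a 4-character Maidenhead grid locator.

GD83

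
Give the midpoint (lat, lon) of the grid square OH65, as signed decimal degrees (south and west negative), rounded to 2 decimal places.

-14.50, 113.00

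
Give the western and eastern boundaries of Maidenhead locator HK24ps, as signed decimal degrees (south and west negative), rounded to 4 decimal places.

-34.7500, -34.6667

Field H=7, K=10: +7·20° lon, +10·10° lat → SW at lon -40°, lat 10°.
Square 2, 4: +2·2° lon, +4·1° lat → SW at lon -36°, lat 14°.
Subsquare p=15, s=18: +15·0.0833333° lon, +18·0.0416667° lat → SW at lon -34.75°, lat 14.75°.
Cell spans 0.0833333° lon × 0.0416667° lat.
west -34.7500, east -34.6667.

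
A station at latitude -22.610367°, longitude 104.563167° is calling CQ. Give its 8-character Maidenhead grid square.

OG27gj73

Shift to the Maidenhead origin (180°W, 90°S): lon 284.56317, lat 67.38963.
Field: lon ⌊284.56317/20⌋ = 14 → O; lat ⌊67.38963/10⌋ = 6 → G.
Square: lon ⌊4.56317/2⌋ = 2; lat ⌊7.38963/1⌋ = 7.
Subsquare: lon ⌊0.56317/0.0833333⌋ = 6 → g; lat ⌊0.38963/0.0416667⌋ = 9 → j.
Extended square: lon ⌊0.06317/0.00833333⌋ = 7; lat ⌊0.01463/0.00416667⌋ = 3.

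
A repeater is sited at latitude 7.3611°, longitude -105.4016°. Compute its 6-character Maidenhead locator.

Offset from 180°W / 90°S: lon 74.5984°, lat 97.3611°.
Field (20°×10°, letters A–R): lon ⌊74.5984/20⌋ = 3 → D; lat ⌊97.3611/10⌋ = 9 → J.
Square (2°×1°, digits 0–9): lon ⌊14.5984/2⌋ = 7; lat ⌊7.3611/1⌋ = 7.
Subsquare (5′×2.5′, letters a–x): lon ⌊0.5984/0.0833333⌋ = 7 → h; lat ⌊0.3611/0.0416667⌋ = 8 → i.

DJ77hi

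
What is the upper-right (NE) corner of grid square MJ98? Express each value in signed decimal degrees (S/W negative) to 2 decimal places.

Field M=12, J=9: +12·20° lon, +9·10° lat → SW at lon 60°, lat 0°.
Square 9, 8: +9·2° lon, +8·1° lat → SW at lon 78°, lat 8°.
Cell spans 2° lon × 1° lat. NE corner is SW corner plus one full cell.
latitude 9.00, longitude 80.00.

9.00, 80.00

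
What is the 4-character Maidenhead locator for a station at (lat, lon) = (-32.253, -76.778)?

Shift to the Maidenhead origin (180°W, 90°S): lon 103.22, lat 57.75.
Field: 103.22/20 → 5 → F, 57.75/10 → 5 → F; chars FF.
Square: 3.22/2 → 1, 7.75/1 → 7; chars 17.

FF17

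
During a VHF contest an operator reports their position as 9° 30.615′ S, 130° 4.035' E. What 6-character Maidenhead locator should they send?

Offset from 180°W / 90°S: lon 310.0673°, lat 80.4898°.
Field: 310.0673/20 → 15 → P, 80.4898/10 → 8 → I; chars PI.
Square: 10.0673/2 → 5, 0.4898/1 → 0; chars 50.
Subsquare: 0.0673/0.0833333 → 0 → a, 0.4898/0.0416667 → 11 → l; chars al.

PI50al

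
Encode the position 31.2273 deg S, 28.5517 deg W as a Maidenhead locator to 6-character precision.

Offset from 180°W / 90°S: lon 151.4483°, lat 58.7727°.
Field: lon ⌊151.4483/20⌋ = 7 → H; lat ⌊58.7727/10⌋ = 5 → F.
Square: lon ⌊11.4483/2⌋ = 5; lat ⌊8.7727/1⌋ = 8.
Subsquare: lon ⌊1.4483/0.0833333⌋ = 17 → r; lat ⌊0.7727/0.0416667⌋ = 18 → s.

HF58rs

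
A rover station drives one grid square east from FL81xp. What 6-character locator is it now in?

Longitude subsquare x = 23; +1 → 24, wraps to 0 = a, carry into square.
Longitude square 8; +1 → 9.
The latitude characters are unchanged.

FL91ap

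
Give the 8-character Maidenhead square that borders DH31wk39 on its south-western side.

Longitude extended square 3; −1 → 2.
Latitude extended square 9; −1 → 8.

DH31wk28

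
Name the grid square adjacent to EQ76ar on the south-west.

EQ66xq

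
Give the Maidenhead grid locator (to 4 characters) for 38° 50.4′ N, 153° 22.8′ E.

QM68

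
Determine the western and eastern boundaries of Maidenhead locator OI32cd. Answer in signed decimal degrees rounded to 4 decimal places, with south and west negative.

106.1667, 106.2500

Field O=14, I=8: +14·20° lon, +8·10° lat → SW at lon 100°, lat -10°.
Square 3, 2: +3·2° lon, +2·1° lat → SW at lon 106°, lat -8°.
Subsquare c=2, d=3: +2·0.0833333° lon, +3·0.0416667° lat → SW at lon 106.167°, lat -7.875°.
Cell spans 0.0833333° lon × 0.0416667° lat.
west 106.1667, east 106.2500.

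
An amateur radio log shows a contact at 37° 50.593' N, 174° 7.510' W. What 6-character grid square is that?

AM27wu

Shift to the Maidenhead origin (180°W, 90°S): lon 5.8748, lat 127.8432.
Field (20°×10°, letters A–R): 5.8748/20 → 0 → A, 127.8432/10 → 12 → M; chars AM.
Square (2°×1°, digits 0–9): 5.8748/2 → 2, 7.8432/1 → 7; chars 27.
Subsquare (5′×2.5′, letters a–x): 1.8748/0.0833333 → 22 → w, 0.8432/0.0416667 → 20 → u; chars wu.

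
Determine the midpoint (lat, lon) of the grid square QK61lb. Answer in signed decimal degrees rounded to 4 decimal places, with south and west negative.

Field Q=16, K=10: +16·20° lon, +10·10° lat → SW at lon 140°, lat 10°.
Square 6, 1: +6·2° lon, +1·1° lat → SW at lon 152°, lat 11°.
Subsquare l=11, b=1: +11·0.0833333° lon, +1·0.0416667° lat → SW at lon 152.917°, lat 11.0417°.
Cell spans 0.0833333° lon × 0.0416667° lat. Centre is SW corner plus half of each.
latitude 11.0625, longitude 152.9583.

11.0625, 152.9583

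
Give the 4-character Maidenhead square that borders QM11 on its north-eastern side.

Longitude square 1; +1 → 2.
Latitude square 1; +1 → 2.

QM22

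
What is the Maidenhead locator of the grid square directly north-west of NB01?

MB92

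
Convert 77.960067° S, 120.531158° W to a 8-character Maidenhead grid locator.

Shift to the Maidenhead origin (180°W, 90°S): lon 59.46884, lat 12.03993.
Field: lon ⌊59.46884/20⌋ = 2 → C; lat ⌊12.03993/10⌋ = 1 → B.
Square: lon ⌊19.46884/2⌋ = 9; lat ⌊2.03993/1⌋ = 2.
Subsquare: lon ⌊1.46884/0.0833333⌋ = 17 → r; lat ⌊0.03993/0.0416667⌋ = 0 → a.
Extended square: lon ⌊0.05218/0.00833333⌋ = 6; lat ⌊0.03993/0.00416667⌋ = 9.

CB92ra69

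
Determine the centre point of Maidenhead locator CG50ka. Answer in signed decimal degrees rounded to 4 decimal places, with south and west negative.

-29.9792, -129.1250

Field C=2, G=6: +2·20° lon, +6·10° lat → SW at lon -140°, lat -30°.
Square 5, 0: +5·2° lon, +0·1° lat → SW at lon -130°, lat -30°.
Subsquare k=10, a=0: +10·0.0833333° lon, +0·0.0416667° lat → SW at lon -129.167°, lat -30°.
Cell spans 0.0833333° lon × 0.0416667° lat. Centre is SW corner plus half of each.
latitude -29.9792, longitude -129.1250.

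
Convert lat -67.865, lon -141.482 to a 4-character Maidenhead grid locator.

BC92

Offset from 180°W / 90°S: lon 38.52°, lat 22.14°.
Field: 38.52/20 → 1 → B, 22.14/10 → 2 → C; chars BC.
Square: 18.52/2 → 9, 2.14/1 → 2; chars 92.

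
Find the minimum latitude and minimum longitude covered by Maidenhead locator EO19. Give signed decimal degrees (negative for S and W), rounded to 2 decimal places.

59.00, -98.00

Field E=4, O=14: +4·20° lon, +14·10° lat → SW at lon -100°, lat 50°.
Square 1, 9: +1·2° lon, +9·1° lat → SW at lon -98°, lat 59°.
latitude 59.00, longitude -98.00.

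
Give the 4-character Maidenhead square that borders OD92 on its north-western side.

OD83

Longitude square 9; −1 → 8.
Latitude square 2; +1 → 3.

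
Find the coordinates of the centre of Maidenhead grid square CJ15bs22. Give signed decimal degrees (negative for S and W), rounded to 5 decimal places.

5.76042, -137.89583

Field C=2, J=9: +2·20° lon, +9·10° lat → SW at lon -140°, lat 0°.
Square 1, 5: +1·2° lon, +5·1° lat → SW at lon -138°, lat 5°.
Subsquare b=1, s=18: +1·0.0833333° lon, +18·0.0416667° lat → SW at lon -137.917°, lat 5.75°.
Extended square 2, 2: +2·0.00833333° lon, +2·0.00416667° lat → SW at lon -137.9°, lat 5.75833°.
Cell spans 0.00833333° lon × 0.00416667° lat. Centre is SW corner plus half of each.
latitude 5.76042, longitude -137.89583.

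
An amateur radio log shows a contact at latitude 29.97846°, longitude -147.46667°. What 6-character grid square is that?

Add 180° to longitude and 90° to latitude: 32.5333, 119.9785.
Field: lon ⌊32.5333/20⌋ = 1 → B; lat ⌊119.9785/10⌋ = 11 → L.
Square: lon ⌊12.5333/2⌋ = 6; lat ⌊9.9785/1⌋ = 9.
Subsquare: lon ⌊0.5333/0.0833333⌋ = 6 → g; lat ⌊0.9785/0.0416667⌋ = 23 → x.

BL69gx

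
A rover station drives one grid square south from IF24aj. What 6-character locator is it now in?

IF24ai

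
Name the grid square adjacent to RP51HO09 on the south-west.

RP51go98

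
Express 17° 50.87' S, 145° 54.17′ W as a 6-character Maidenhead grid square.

BH72bd

Offset from 180°W / 90°S: lon 34.0972°, lat 72.1522°.
Field: 34.0972/20 → 1 → B, 72.1522/10 → 7 → H; chars BH.
Square: 14.0972/2 → 7, 2.1522/1 → 2; chars 72.
Subsquare: 0.0972/0.0833333 → 1 → b, 0.1522/0.0416667 → 3 → d; chars bd.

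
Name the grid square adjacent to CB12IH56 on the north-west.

CB12ih47

Longitude extended square 5; −1 → 4.
Latitude extended square 6; +1 → 7.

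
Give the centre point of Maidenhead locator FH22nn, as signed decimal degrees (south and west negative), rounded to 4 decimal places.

Field F=5, H=7: +5·20° lon, +7·10° lat → SW at lon -80°, lat -20°.
Square 2, 2: +2·2° lon, +2·1° lat → SW at lon -76°, lat -18°.
Subsquare n=13, n=13: +13·0.0833333° lon, +13·0.0416667° lat → SW at lon -74.9167°, lat -17.4583°.
Cell spans 0.0833333° lon × 0.0416667° lat. Centre is SW corner plus half of each.
latitude -17.4375, longitude -74.8750.

-17.4375, -74.8750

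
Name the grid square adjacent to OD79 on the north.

OE70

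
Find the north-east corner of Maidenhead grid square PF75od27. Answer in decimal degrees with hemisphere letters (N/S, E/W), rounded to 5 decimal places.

34.84167° S, 135.19167° E

Field P=15, F=5: +15·20° lon, +5·10° lat → SW at lon 120°, lat -40°.
Square 7, 5: +7·2° lon, +5·1° lat → SW at lon 134°, lat -35°.
Subsquare o=14, d=3: +14·0.0833333° lon, +3·0.0416667° lat → SW at lon 135.167°, lat -34.875°.
Extended square 2, 7: +2·0.00833333° lon, +7·0.00416667° lat → SW at lon 135.183°, lat -34.8458°.
Cell spans 0.00833333° lon × 0.00416667° lat. NE corner is SW corner plus one full cell.
latitude 34.84167° S, longitude 135.19167° E.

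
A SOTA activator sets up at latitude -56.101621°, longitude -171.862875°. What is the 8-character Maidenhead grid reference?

AD43bv65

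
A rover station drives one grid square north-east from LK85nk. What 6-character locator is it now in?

Longitude subsquare n = 13; +1 → 14 = o.
Latitude subsquare k = 10; +1 → 11 = l.

LK85ol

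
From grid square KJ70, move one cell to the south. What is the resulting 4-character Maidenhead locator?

Latitude square 0; −1 → -1, wraps to 9, carry into field.
Latitude field J = 9; −1 → 8 = I.
The longitude characters are unchanged.

KI79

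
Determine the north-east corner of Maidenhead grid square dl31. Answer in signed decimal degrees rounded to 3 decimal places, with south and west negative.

Field D=3, L=11: +3·20° lon, +11·10° lat → SW at lon -120°, lat 20°.
Square 3, 1: +3·2° lon, +1·1° lat → SW at lon -114°, lat 21°.
Cell spans 2° lon × 1° lat. NE corner is SW corner plus one full cell.
latitude 22.000, longitude -112.000.

22.000, -112.000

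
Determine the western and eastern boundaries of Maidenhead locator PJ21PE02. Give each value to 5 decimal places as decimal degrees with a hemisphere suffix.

125.25000° E, 125.25833° E

Field P=15, J=9: +15·20° lon, +9·10° lat → SW at lon 120°, lat 0°.
Square 2, 1: +2·2° lon, +1·1° lat → SW at lon 124°, lat 1°.
Subsquare p=15, e=4: +15·0.0833333° lon, +4·0.0416667° lat → SW at lon 125.25°, lat 1.16667°.
Extended square 0, 2: +0·0.00833333° lon, +2·0.00416667° lat → SW at lon 125.25°, lat 1.175°.
Cell spans 0.00833333° lon × 0.00416667° lat.
west 125.25000° E, east 125.25833° E.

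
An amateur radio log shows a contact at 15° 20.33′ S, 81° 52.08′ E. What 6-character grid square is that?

Add 180° to longitude and 90° to latitude: 261.8680, 74.6612.
Field: 261.8680/20 → 13 → N, 74.6612/10 → 7 → H; chars NH.
Square: 1.8680/2 → 0, 4.6612/1 → 4; chars 04.
Subsquare: 1.8680/0.0833333 → 22 → w, 0.6612/0.0416667 → 15 → p; chars wp.

NH04wp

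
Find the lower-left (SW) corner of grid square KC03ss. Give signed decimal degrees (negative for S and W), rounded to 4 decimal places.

-66.2500, 21.5000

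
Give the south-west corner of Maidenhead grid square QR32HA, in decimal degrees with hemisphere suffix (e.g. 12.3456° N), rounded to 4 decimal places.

82.0000° N, 146.5833° E

Field Q=16, R=17: +16·20° lon, +17·10° lat → SW at lon 140°, lat 80°.
Square 3, 2: +3·2° lon, +2·1° lat → SW at lon 146°, lat 82°.
Subsquare h=7, a=0: +7·0.0833333° lon, +0·0.0416667° lat → SW at lon 146.583°, lat 82°.
latitude 82.0000° N, longitude 146.5833° E.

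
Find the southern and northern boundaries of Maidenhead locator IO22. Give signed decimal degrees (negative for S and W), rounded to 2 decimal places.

Field I=8, O=14: +8·20° lon, +14·10° lat → SW at lon -20°, lat 50°.
Square 2, 2: +2·2° lon, +2·1° lat → SW at lon -16°, lat 52°.
Cell spans 2° lon × 1° lat.
south 52.00, north 53.00.

52.00, 53.00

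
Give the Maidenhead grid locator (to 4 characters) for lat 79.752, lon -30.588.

Add 180° to longitude and 90° to latitude: 149.41, 169.75.
Field (20°×10°, letters A–R): 149.41/20 → 7 → H, 169.75/10 → 16 → Q; chars HQ.
Square (2°×1°, digits 0–9): 9.41/2 → 4, 9.75/1 → 9; chars 49.

HQ49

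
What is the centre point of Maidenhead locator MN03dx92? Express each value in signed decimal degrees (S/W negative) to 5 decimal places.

43.96875, 60.32917

Field M=12, N=13: +12·20° lon, +13·10° lat → SW at lon 60°, lat 40°.
Square 0, 3: +0·2° lon, +3·1° lat → SW at lon 60°, lat 43°.
Subsquare d=3, x=23: +3·0.0833333° lon, +23·0.0416667° lat → SW at lon 60.25°, lat 43.9583°.
Extended square 9, 2: +9·0.00833333° lon, +2·0.00416667° lat → SW at lon 60.325°, lat 43.9667°.
Cell spans 0.00833333° lon × 0.00416667° lat. Centre is SW corner plus half of each.
latitude 43.96875, longitude 60.32917.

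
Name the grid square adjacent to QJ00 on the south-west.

Longitude square 0; −1 → -1, wraps to 9, carry into field.
Longitude field Q = 16; −1 → 15 = P.
Latitude square 0; −1 → -1, wraps to 9, carry into field.
Latitude field J = 9; −1 → 8 = I.

PI99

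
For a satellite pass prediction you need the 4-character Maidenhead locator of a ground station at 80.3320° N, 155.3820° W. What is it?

BR20

Add 180° to longitude and 90° to latitude: 24.62, 170.33.
Field (20°×10°, letters A–R): 24.62/20 → 1 → B, 170.33/10 → 17 → R; chars BR.
Square (2°×1°, digits 0–9): 4.62/2 → 2, 0.33/1 → 0; chars 20.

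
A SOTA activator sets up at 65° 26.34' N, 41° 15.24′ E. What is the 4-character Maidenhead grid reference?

Shift to the Maidenhead origin (180°W, 90°S): lon 221.25, lat 155.44.
Field: 221.25/20 → 11 → L, 155.44/10 → 15 → P; chars LP.
Square: 1.25/2 → 0, 5.44/1 → 5; chars 05.

LP05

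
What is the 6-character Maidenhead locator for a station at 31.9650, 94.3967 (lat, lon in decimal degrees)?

NM71ex

Add 180° to longitude and 90° to latitude: 274.3967, 121.9650.
Field (20°×10°, letters A–R): lon ⌊274.3967/20⌋ = 13 → N; lat ⌊121.9650/10⌋ = 12 → M.
Square (2°×1°, digits 0–9): lon ⌊14.3967/2⌋ = 7; lat ⌊1.9650/1⌋ = 1.
Subsquare (5′×2.5′, letters a–x): lon ⌊0.3967/0.0833333⌋ = 4 → e; lat ⌊0.9650/0.0416667⌋ = 23 → x.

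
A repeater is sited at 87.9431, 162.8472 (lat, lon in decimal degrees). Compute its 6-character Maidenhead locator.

RR17kw

Offset from 180°W / 90°S: lon 342.8472°, lat 177.9431°.
Field (20°×10°, letters A–R): 342.8472/20 → 17 → R, 177.9431/10 → 17 → R; chars RR.
Square (2°×1°, digits 0–9): 2.8472/2 → 1, 7.9431/1 → 7; chars 17.
Subsquare (5′×2.5′, letters a–x): 0.8472/0.0833333 → 10 → k, 0.9431/0.0416667 → 22 → w; chars kw.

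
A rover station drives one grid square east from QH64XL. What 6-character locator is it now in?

Longitude subsquare x = 23; +1 → 24, wraps to 0 = a, carry into square.
Longitude square 6; +1 → 7.
The latitude characters are unchanged.

QH74al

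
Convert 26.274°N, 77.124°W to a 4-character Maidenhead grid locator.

Add 180° to longitude and 90° to latitude: 102.88, 116.27.
Field (20°×10°, letters A–R): 102.88/20 → 5 → F, 116.27/10 → 11 → L; chars FL.
Square (2°×1°, digits 0–9): 2.88/2 → 1, 6.27/1 → 6; chars 16.

FL16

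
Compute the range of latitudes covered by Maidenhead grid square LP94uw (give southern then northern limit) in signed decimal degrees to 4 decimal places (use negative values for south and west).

64.9167, 64.9583

Field L=11, P=15: +11·20° lon, +15·10° lat → SW at lon 40°, lat 60°.
Square 9, 4: +9·2° lon, +4·1° lat → SW at lon 58°, lat 64°.
Subsquare u=20, w=22: +20·0.0833333° lon, +22·0.0416667° lat → SW at lon 59.6667°, lat 64.9167°.
Cell spans 0.0833333° lon × 0.0416667° lat.
south 64.9167, north 64.9583.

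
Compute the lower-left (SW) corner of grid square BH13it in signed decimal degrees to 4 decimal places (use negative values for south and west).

Field B=1, H=7: +1·20° lon, +7·10° lat → SW at lon -160°, lat -20°.
Square 1, 3: +1·2° lon, +3·1° lat → SW at lon -158°, lat -17°.
Subsquare i=8, t=19: +8·0.0833333° lon, +19·0.0416667° lat → SW at lon -157.333°, lat -16.2083°.
latitude -16.2083, longitude -157.3333.

-16.2083, -157.3333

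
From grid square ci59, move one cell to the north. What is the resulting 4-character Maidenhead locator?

Latitude square 9; +1 → 10, wraps to 0, carry into field.
Latitude field I = 8; +1 → 9 = J.
The longitude characters are unchanged.

CJ50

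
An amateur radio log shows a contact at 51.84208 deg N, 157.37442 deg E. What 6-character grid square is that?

QO81qu

Offset from 180°W / 90°S: lon 337.3744°, lat 141.8421°.
Field: 337.3744/20 → 16 → Q, 141.8421/10 → 14 → O; chars QO.
Square: 17.3744/2 → 8, 1.8421/1 → 1; chars 81.
Subsquare: 1.3744/0.0833333 → 16 → q, 0.8421/0.0416667 → 20 → u; chars qu.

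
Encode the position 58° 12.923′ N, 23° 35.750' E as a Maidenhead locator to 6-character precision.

KO18tf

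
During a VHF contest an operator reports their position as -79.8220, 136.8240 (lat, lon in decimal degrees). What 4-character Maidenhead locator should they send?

Shift to the Maidenhead origin (180°W, 90°S): lon 316.82, lat 10.18.
Field: 316.82/20 → 15 → P, 10.18/10 → 1 → B; chars PB.
Square: 16.82/2 → 8, 0.18/1 → 0; chars 80.

PB80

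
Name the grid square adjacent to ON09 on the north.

Latitude square 9; +1 → 10, wraps to 0, carry into field.
Latitude field N = 13; +1 → 14 = O.
The longitude characters are unchanged.

OO00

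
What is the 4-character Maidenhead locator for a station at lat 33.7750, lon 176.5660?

Add 180° to longitude and 90° to latitude: 356.57, 123.78.
Field: 356.57/20 → 17 → R, 123.78/10 → 12 → M; chars RM.
Square: 16.57/2 → 8, 3.78/1 → 3; chars 83.

RM83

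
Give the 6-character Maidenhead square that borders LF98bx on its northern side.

Latitude subsquare x = 23; +1 → 24, wraps to 0 = a, carry into square.
Latitude square 8; +1 → 9.
The longitude characters are unchanged.

LF99ba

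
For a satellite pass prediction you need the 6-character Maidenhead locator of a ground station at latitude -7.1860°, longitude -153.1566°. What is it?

Shift to the Maidenhead origin (180°W, 90°S): lon 26.8434, lat 82.8140.
Field (20°×10°, letters A–R): lon ⌊26.8434/20⌋ = 1 → B; lat ⌊82.8140/10⌋ = 8 → I.
Square (2°×1°, digits 0–9): lon ⌊6.8434/2⌋ = 3; lat ⌊2.8140/1⌋ = 2.
Subsquare (5′×2.5′, letters a–x): lon ⌊0.8434/0.0833333⌋ = 10 → k; lat ⌊0.8140/0.0416667⌋ = 19 → t.

BI32kt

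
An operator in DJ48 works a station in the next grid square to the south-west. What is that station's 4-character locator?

DJ37

Longitude square 4; −1 → 3.
Latitude square 8; −1 → 7.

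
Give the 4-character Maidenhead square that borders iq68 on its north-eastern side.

Longitude square 6; +1 → 7.
Latitude square 8; +1 → 9.

IQ79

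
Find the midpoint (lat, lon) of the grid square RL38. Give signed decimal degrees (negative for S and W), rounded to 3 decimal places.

28.500, 167.000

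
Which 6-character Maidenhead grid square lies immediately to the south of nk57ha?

NK56hx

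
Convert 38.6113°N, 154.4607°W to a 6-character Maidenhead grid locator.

BM28so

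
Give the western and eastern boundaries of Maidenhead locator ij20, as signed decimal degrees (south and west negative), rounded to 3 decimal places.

-16.000, -14.000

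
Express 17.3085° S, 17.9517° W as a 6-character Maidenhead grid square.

Shift to the Maidenhead origin (180°W, 90°S): lon 162.0483, lat 72.6915.
Field: lon ⌊162.0483/20⌋ = 8 → I; lat ⌊72.6915/10⌋ = 7 → H.
Square: lon ⌊2.0483/2⌋ = 1; lat ⌊2.6915/1⌋ = 2.
Subsquare: lon ⌊0.0483/0.0833333⌋ = 0 → a; lat ⌊0.6915/0.0416667⌋ = 16 → q.

IH12aq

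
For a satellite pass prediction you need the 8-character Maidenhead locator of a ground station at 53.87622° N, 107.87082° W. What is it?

Add 180° to longitude and 90° to latitude: 72.12918, 143.87622.
Field (20°×10°, letters A–R): 72.12918/20 → 3 → D, 143.87622/10 → 14 → O; chars DO.
Square (2°×1°, digits 0–9): 12.12918/2 → 6, 3.87622/1 → 3; chars 63.
Subsquare (5′×2.5′, letters a–x): 0.12918/0.0833333 → 1 → b, 0.87622/0.0416667 → 21 → v; chars bv.
Extended square (30″×15″, digits 0–9): 0.04585/0.00833333 → 5, 0.00122/0.00416667 → 0; chars 50.

DO63bv50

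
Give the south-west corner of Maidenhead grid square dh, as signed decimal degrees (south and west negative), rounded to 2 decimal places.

Field D=3, H=7: +3·20° lon, +7·10° lat → SW at lon -120°, lat -20°.
latitude -20.00, longitude -120.00.

-20.00, -120.00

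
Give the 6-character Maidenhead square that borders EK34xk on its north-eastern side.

EK44al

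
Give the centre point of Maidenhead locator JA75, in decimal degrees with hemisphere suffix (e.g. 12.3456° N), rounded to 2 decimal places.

84.50° S, 15.00° E

Field J=9, A=0: +9·20° lon, +0·10° lat → SW at lon 0°, lat -90°.
Square 7, 5: +7·2° lon, +5·1° lat → SW at lon 14°, lat -85°.
Cell spans 2° lon × 1° lat. Centre is SW corner plus half of each.
latitude 84.50° S, longitude 15.00° E.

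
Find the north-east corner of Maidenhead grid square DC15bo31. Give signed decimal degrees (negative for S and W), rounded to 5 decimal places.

Field D=3, C=2: +3·20° lon, +2·10° lat → SW at lon -120°, lat -70°.
Square 1, 5: +1·2° lon, +5·1° lat → SW at lon -118°, lat -65°.
Subsquare b=1, o=14: +1·0.0833333° lon, +14·0.0416667° lat → SW at lon -117.917°, lat -64.4167°.
Extended square 3, 1: +3·0.00833333° lon, +1·0.00416667° lat → SW at lon -117.892°, lat -64.4125°.
Cell spans 0.00833333° lon × 0.00416667° lat. NE corner is SW corner plus one full cell.
latitude -64.40833, longitude -117.88333.

-64.40833, -117.88333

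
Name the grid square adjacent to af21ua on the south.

AF20ux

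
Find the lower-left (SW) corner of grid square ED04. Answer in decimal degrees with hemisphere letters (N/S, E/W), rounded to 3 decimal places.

Field E=4, D=3: +4·20° lon, +3·10° lat → SW at lon -100°, lat -60°.
Square 0, 4: +0·2° lon, +4·1° lat → SW at lon -100°, lat -56°.
latitude 56.000° S, longitude 100.000° W.

56.000° S, 100.000° W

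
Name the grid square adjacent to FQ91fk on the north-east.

FQ91gl

Longitude subsquare f = 5; +1 → 6 = g.
Latitude subsquare k = 10; +1 → 11 = l.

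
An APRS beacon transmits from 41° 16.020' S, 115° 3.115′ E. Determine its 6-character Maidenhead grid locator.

OE78mr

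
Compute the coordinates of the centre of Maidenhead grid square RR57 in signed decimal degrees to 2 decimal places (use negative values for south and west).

Field R=17, R=17: +17·20° lon, +17·10° lat → SW at lon 160°, lat 80°.
Square 5, 7: +5·2° lon, +7·1° lat → SW at lon 170°, lat 87°.
Cell spans 2° lon × 1° lat. Centre is SW corner plus half of each.
latitude 87.50, longitude 171.00.

87.50, 171.00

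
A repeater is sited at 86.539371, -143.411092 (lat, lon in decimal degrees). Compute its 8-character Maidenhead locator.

BR86hm09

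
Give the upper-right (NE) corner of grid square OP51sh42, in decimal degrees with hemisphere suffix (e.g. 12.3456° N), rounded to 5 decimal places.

61.30417° N, 111.54167° E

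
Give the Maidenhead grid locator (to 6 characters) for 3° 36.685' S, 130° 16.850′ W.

CI46uj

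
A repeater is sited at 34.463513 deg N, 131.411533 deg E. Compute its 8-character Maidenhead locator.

PM54ql91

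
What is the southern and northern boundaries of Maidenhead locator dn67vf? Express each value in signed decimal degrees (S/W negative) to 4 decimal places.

47.2083, 47.2500

Field D=3, N=13: +3·20° lon, +13·10° lat → SW at lon -120°, lat 40°.
Square 6, 7: +6·2° lon, +7·1° lat → SW at lon -108°, lat 47°.
Subsquare v=21, f=5: +21·0.0833333° lon, +5·0.0416667° lat → SW at lon -106.25°, lat 47.2083°.
Cell spans 0.0833333° lon × 0.0416667° lat.
south 47.2083, north 47.2500.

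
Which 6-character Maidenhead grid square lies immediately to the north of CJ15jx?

Latitude subsquare x = 23; +1 → 24, wraps to 0 = a, carry into square.
Latitude square 5; +1 → 6.
The longitude characters are unchanged.

CJ16ja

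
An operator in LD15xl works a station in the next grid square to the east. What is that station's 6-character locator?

LD25al

Longitude subsquare x = 23; +1 → 24, wraps to 0 = a, carry into square.
Longitude square 1; +1 → 2.
The latitude characters are unchanged.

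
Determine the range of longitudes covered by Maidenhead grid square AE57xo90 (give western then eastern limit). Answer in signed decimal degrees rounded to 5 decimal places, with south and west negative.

Field A=0, E=4: +0·20° lon, +4·10° lat → SW at lon -180°, lat -50°.
Square 5, 7: +5·2° lon, +7·1° lat → SW at lon -170°, lat -43°.
Subsquare x=23, o=14: +23·0.0833333° lon, +14·0.0416667° lat → SW at lon -168.083°, lat -42.4167°.
Extended square 9, 0: +9·0.00833333° lon, +0·0.00416667° lat → SW at lon -168.008°, lat -42.4167°.
Cell spans 0.00833333° lon × 0.00416667° lat.
west -168.00833, east -168.00000.

-168.00833, -168.00000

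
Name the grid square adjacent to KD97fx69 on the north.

KD98fa60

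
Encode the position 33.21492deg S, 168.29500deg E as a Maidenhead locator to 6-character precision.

RF46ds

Add 180° to longitude and 90° to latitude: 348.2950, 56.7851.
Field: 348.2950/20 → 17 → R, 56.7851/10 → 5 → F; chars RF.
Square: 8.2950/2 → 4, 6.7851/1 → 6; chars 46.
Subsquare: 0.2950/0.0833333 → 3 → d, 0.7851/0.0416667 → 18 → s; chars ds.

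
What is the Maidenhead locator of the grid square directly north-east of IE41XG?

IE51ah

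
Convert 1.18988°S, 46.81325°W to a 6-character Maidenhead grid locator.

GI68ot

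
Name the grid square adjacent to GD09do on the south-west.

Longitude subsquare d = 3; −1 → 2 = c.
Latitude subsquare o = 14; −1 → 13 = n.

GD09cn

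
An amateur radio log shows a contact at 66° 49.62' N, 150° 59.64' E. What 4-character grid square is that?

QP56

Add 180° to longitude and 90° to latitude: 330.99, 156.83.
Field: 330.99/20 → 16 → Q, 156.83/10 → 15 → P; chars QP.
Square: 10.99/2 → 5, 6.83/1 → 6; chars 56.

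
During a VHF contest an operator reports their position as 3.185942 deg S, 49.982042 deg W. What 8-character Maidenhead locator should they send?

GI56at25

Offset from 180°W / 90°S: lon 130.01796°, lat 86.81406°.
Field: lon ⌊130.01796/20⌋ = 6 → G; lat ⌊86.81406/10⌋ = 8 → I.
Square: lon ⌊10.01796/2⌋ = 5; lat ⌊6.81406/1⌋ = 6.
Subsquare: lon ⌊0.01796/0.0833333⌋ = 0 → a; lat ⌊0.81406/0.0416667⌋ = 19 → t.
Extended square: lon ⌊0.01796/0.00833333⌋ = 2; lat ⌊0.02239/0.00416667⌋ = 5.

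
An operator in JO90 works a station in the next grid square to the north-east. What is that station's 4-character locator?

Longitude square 9; +1 → 10, wraps to 0, carry into field.
Longitude field J = 9; +1 → 10 = K.
Latitude square 0; +1 → 1.

KO01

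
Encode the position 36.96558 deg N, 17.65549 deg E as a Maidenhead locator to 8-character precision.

Shift to the Maidenhead origin (180°W, 90°S): lon 197.65549, lat 126.96558.
Field (20°×10°, letters A–R): lon ⌊197.65549/20⌋ = 9 → J; lat ⌊126.96558/10⌋ = 12 → M.
Square (2°×1°, digits 0–9): lon ⌊17.65549/2⌋ = 8; lat ⌊6.96558/1⌋ = 6.
Subsquare (5′×2.5′, letters a–x): lon ⌊1.65549/0.0833333⌋ = 19 → t; lat ⌊0.96558/0.0416667⌋ = 23 → x.
Extended square (30″×15″, digits 0–9): lon ⌊0.07216/0.00833333⌋ = 8; lat ⌊0.00725/0.00416667⌋ = 1.

JM86tx81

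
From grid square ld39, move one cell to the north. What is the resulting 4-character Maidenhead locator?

LE30

Latitude square 9; +1 → 10, wraps to 0, carry into field.
Latitude field D = 3; +1 → 4 = E.
The longitude characters are unchanged.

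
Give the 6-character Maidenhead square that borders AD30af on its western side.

AD20xf

Longitude subsquare a = 0; −1 → -1, wraps to 23 = x, carry into square.
Longitude square 3; −1 → 2.
The latitude characters are unchanged.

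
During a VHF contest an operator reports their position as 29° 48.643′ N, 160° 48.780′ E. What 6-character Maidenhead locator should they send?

Add 180° to longitude and 90° to latitude: 340.8130, 119.8107.
Field (20°×10°, letters A–R): 340.8130/20 → 17 → R, 119.8107/10 → 11 → L; chars RL.
Square (2°×1°, digits 0–9): 0.8130/2 → 0, 9.8107/1 → 9; chars 09.
Subsquare (5′×2.5′, letters a–x): 0.8130/0.0833333 → 9 → j, 0.8107/0.0416667 → 19 → t; chars jt.

RL09jt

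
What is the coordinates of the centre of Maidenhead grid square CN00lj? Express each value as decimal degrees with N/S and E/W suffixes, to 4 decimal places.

40.3958° N, 139.0417° W

Field C=2, N=13: +2·20° lon, +13·10° lat → SW at lon -140°, lat 40°.
Square 0, 0: +0·2° lon, +0·1° lat → SW at lon -140°, lat 40°.
Subsquare l=11, j=9: +11·0.0833333° lon, +9·0.0416667° lat → SW at lon -139.083°, lat 40.375°.
Cell spans 0.0833333° lon × 0.0416667° lat. Centre is SW corner plus half of each.
latitude 40.3958° N, longitude 139.0417° W.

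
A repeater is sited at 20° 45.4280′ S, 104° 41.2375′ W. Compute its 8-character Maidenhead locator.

DG79pf78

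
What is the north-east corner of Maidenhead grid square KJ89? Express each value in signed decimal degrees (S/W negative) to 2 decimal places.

Field K=10, J=9: +10·20° lon, +9·10° lat → SW at lon 20°, lat 0°.
Square 8, 9: +8·2° lon, +9·1° lat → SW at lon 36°, lat 9°.
Cell spans 2° lon × 1° lat. NE corner is SW corner plus one full cell.
latitude 10.00, longitude 38.00.

10.00, 38.00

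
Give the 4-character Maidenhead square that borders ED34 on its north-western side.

Longitude square 3; −1 → 2.
Latitude square 4; +1 → 5.

ED25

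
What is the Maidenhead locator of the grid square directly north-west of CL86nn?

Longitude subsquare n = 13; −1 → 12 = m.
Latitude subsquare n = 13; +1 → 14 = o.

CL86mo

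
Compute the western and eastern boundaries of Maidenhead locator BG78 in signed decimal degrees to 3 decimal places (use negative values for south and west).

-146.000, -144.000

Field B=1, G=6: +1·20° lon, +6·10° lat → SW at lon -160°, lat -30°.
Square 7, 8: +7·2° lon, +8·1° lat → SW at lon -146°, lat -22°.
Cell spans 2° lon × 1° lat.
west -146.000, east -144.000.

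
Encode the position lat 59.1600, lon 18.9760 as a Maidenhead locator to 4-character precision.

Add 180° to longitude and 90° to latitude: 198.98, 149.16.
Field (20°×10°, letters A–R): 198.98/20 → 9 → J, 149.16/10 → 14 → O; chars JO.
Square (2°×1°, digits 0–9): 18.98/2 → 9, 9.16/1 → 9; chars 99.

JO99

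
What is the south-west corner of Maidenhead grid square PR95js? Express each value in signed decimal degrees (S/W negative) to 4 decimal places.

85.7500, 138.7500

Field P=15, R=17: +15·20° lon, +17·10° lat → SW at lon 120°, lat 80°.
Square 9, 5: +9·2° lon, +5·1° lat → SW at lon 138°, lat 85°.
Subsquare j=9, s=18: +9·0.0833333° lon, +18·0.0416667° lat → SW at lon 138.75°, lat 85.75°.
latitude 85.7500, longitude 138.7500.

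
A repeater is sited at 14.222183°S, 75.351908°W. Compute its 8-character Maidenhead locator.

FH25hs76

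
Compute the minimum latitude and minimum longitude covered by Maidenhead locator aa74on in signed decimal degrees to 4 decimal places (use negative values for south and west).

-85.4583, -164.8333

Field A=0, A=0: +0·20° lon, +0·10° lat → SW at lon -180°, lat -90°.
Square 7, 4: +7·2° lon, +4·1° lat → SW at lon -166°, lat -86°.
Subsquare o=14, n=13: +14·0.0833333° lon, +13·0.0416667° lat → SW at lon -164.833°, lat -85.4583°.
latitude -85.4583, longitude -164.8333.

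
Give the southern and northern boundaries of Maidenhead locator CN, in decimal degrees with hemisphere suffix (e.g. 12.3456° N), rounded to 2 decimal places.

40.00° N, 50.00° N

Field C=2, N=13: +2·20° lon, +13·10° lat → SW at lon -140°, lat 40°.
Cell spans 20° lon × 10° lat.
south 40.00° N, north 50.00° N.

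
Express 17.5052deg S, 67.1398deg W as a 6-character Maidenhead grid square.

Offset from 180°W / 90°S: lon 112.8602°, lat 72.4948°.
Field: lon ⌊112.8602/20⌋ = 5 → F; lat ⌊72.4948/10⌋ = 7 → H.
Square: lon ⌊12.8602/2⌋ = 6; lat ⌊2.4948/1⌋ = 2.
Subsquare: lon ⌊0.8602/0.0833333⌋ = 10 → k; lat ⌊0.4948/0.0416667⌋ = 11 → l.

FH62kl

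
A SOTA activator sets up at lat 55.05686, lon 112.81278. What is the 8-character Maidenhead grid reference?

Shift to the Maidenhead origin (180°W, 90°S): lon 292.81278, lat 145.05686.
Field: 292.81278/20 → 14 → O, 145.05686/10 → 14 → O; chars OO.
Square: 12.81278/2 → 6, 5.05686/1 → 5; chars 65.
Subsquare: 0.81278/0.0833333 → 9 → j, 0.05686/0.0416667 → 1 → b; chars jb.
Extended square: 0.06278/0.00833333 → 7, 0.01519/0.00416667 → 3; chars 73.

OO65jb73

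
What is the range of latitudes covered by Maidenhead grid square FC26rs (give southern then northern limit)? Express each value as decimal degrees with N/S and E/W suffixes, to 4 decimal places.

63.2500° S, 63.2083° S

Field F=5, C=2: +5·20° lon, +2·10° lat → SW at lon -80°, lat -70°.
Square 2, 6: +2·2° lon, +6·1° lat → SW at lon -76°, lat -64°.
Subsquare r=17, s=18: +17·0.0833333° lon, +18·0.0416667° lat → SW at lon -74.5833°, lat -63.25°.
Cell spans 0.0833333° lon × 0.0416667° lat.
south 63.2500° S, north 63.2083° S.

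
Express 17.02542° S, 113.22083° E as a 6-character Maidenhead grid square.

Add 180° to longitude and 90° to latitude: 293.2208, 72.9746.
Field (20°×10°, letters A–R): 293.2208/20 → 14 → O, 72.9746/10 → 7 → H; chars OH.
Square (2°×1°, digits 0–9): 13.2208/2 → 6, 2.9746/1 → 2; chars 62.
Subsquare (5′×2.5′, letters a–x): 1.2208/0.0833333 → 14 → o, 0.9746/0.0416667 → 23 → x; chars ox.

OH62ox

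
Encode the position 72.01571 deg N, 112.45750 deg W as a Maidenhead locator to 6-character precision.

DQ32sa

Shift to the Maidenhead origin (180°W, 90°S): lon 67.5425, lat 162.0157.
Field: 67.5425/20 → 3 → D, 162.0157/10 → 16 → Q; chars DQ.
Square: 7.5425/2 → 3, 2.0157/1 → 2; chars 32.
Subsquare: 1.5425/0.0833333 → 18 → s, 0.0157/0.0416667 → 0 → a; chars sa.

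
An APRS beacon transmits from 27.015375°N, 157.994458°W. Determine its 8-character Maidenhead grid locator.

Add 180° to longitude and 90° to latitude: 22.00554, 117.01538.
Field: lon ⌊22.00554/20⌋ = 1 → B; lat ⌊117.01538/10⌋ = 11 → L.
Square: lon ⌊2.00554/2⌋ = 1; lat ⌊7.01538/1⌋ = 7.
Subsquare: lon ⌊0.00554/0.0833333⌋ = 0 → a; lat ⌊0.01538/0.0416667⌋ = 0 → a.
Extended square: lon ⌊0.00554/0.00833333⌋ = 0; lat ⌊0.01538/0.00416667⌋ = 3.

BL17aa03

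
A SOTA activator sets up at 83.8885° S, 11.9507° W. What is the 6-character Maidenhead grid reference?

IA46ac

Add 180° to longitude and 90° to latitude: 168.0493, 6.1115.
Field (20°×10°, letters A–R): 168.0493/20 → 8 → I, 6.1115/10 → 0 → A; chars IA.
Square (2°×1°, digits 0–9): 8.0493/2 → 4, 6.1115/1 → 6; chars 46.
Subsquare (5′×2.5′, letters a–x): 0.0493/0.0833333 → 0 → a, 0.1115/0.0416667 → 2 → c; chars ac.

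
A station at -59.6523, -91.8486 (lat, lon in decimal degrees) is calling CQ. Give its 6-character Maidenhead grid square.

Add 180° to longitude and 90° to latitude: 88.1514, 30.3477.
Field (20°×10°, letters A–R): lon ⌊88.1514/20⌋ = 4 → E; lat ⌊30.3477/10⌋ = 3 → D.
Square (2°×1°, digits 0–9): lon ⌊8.1514/2⌋ = 4; lat ⌊0.3477/1⌋ = 0.
Subsquare (5′×2.5′, letters a–x): lon ⌊0.1514/0.0833333⌋ = 1 → b; lat ⌊0.3477/0.0416667⌋ = 8 → i.

ED40bi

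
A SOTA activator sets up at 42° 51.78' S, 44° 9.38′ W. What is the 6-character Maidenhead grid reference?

Add 180° to longitude and 90° to latitude: 135.8437, 47.1370.
Field (20°×10°, letters A–R): 135.8437/20 → 6 → G, 47.1370/10 → 4 → E; chars GE.
Square (2°×1°, digits 0–9): 15.8437/2 → 7, 7.1370/1 → 7; chars 77.
Subsquare (5′×2.5′, letters a–x): 1.8437/0.0833333 → 22 → w, 0.1370/0.0416667 → 3 → d; chars wd.

GE77wd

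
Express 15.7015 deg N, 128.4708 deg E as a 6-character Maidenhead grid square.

PK45fq

Shift to the Maidenhead origin (180°W, 90°S): lon 308.4708, lat 105.7015.
Field (20°×10°, letters A–R): 308.4708/20 → 15 → P, 105.7015/10 → 10 → K; chars PK.
Square (2°×1°, digits 0–9): 8.4708/2 → 4, 5.7015/1 → 5; chars 45.
Subsquare (5′×2.5′, letters a–x): 0.4708/0.0833333 → 5 → f, 0.7015/0.0416667 → 16 → q; chars fq.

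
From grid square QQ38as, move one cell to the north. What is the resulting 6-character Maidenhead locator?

QQ38at

Latitude subsquare s = 18; +1 → 19 = t.
The longitude characters are unchanged.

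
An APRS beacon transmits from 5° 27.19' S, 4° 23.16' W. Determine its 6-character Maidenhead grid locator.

II74tn

Add 180° to longitude and 90° to latitude: 175.6140, 84.5468.
Field: lon ⌊175.6140/20⌋ = 8 → I; lat ⌊84.5468/10⌋ = 8 → I.
Square: lon ⌊15.6140/2⌋ = 7; lat ⌊4.5468/1⌋ = 4.
Subsquare: lon ⌊1.6140/0.0833333⌋ = 19 → t; lat ⌊0.5468/0.0416667⌋ = 13 → n.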